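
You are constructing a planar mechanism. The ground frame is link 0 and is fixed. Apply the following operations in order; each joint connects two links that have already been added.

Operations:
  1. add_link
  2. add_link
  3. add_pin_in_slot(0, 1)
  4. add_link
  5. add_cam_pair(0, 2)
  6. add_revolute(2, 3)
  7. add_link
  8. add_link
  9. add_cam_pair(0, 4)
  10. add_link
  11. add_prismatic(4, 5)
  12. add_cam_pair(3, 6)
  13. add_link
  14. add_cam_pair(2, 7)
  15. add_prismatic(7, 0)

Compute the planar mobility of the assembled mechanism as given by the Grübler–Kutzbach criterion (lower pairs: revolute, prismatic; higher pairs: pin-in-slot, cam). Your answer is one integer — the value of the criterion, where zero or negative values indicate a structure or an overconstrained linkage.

M = 10

link 0 = ground. State L|J1|J2 = 1|0|0
+link1  2|0|0
+link2  3|0|0
PS(0,1) f=2→J2  3|0|1
+link3  4|0|1
C(0,2) f=2→J2  4|0|2
R(2,3) f=1→J1  4|1|2
+link4  5|1|2
+link5  6|1|2
C(0,4) f=2→J2  6|1|3
+link6  7|1|3
P(4,5) f=1→J1  7|2|3
C(3,6) f=2→J2  7|2|4
+link7  8|2|4
C(2,7) f=2→J2  8|2|5
P(7,0) f=1→J1  8|3|5
M = 3(8−1)−2·3−5 = 21−6−5 = 10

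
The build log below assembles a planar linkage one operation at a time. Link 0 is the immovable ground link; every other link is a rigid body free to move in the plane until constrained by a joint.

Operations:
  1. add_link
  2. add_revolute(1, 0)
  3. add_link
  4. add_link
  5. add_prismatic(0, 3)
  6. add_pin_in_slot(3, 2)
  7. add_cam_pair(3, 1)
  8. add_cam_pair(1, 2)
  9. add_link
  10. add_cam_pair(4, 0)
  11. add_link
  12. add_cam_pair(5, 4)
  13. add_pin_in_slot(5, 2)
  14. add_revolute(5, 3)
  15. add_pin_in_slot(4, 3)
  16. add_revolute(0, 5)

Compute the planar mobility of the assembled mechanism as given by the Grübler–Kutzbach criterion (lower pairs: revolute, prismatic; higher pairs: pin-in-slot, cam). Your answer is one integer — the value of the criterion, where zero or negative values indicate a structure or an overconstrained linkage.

L=1 J1=0 J2=0
add link → L=2 J1=0 J2=0
R@1,0 dof=1 J1 → L=2 J1=1 J2=0
add link → L=3 J1=1 J2=0
add link → L=4 J1=1 J2=0
P@0,3 dof=1 J1 → L=4 J1=2 J2=0
PS@3,2 dof=2 J2 → L=4 J1=2 J2=1
C@3,1 dof=2 J2 → L=4 J1=2 J2=2
C@1,2 dof=2 J2 → L=4 J1=2 J2=3
add link → L=5 J1=2 J2=3
C@4,0 dof=2 J2 → L=5 J1=2 J2=4
add link → L=6 J1=2 J2=4
C@5,4 dof=2 J2 → L=6 J1=2 J2=5
PS@5,2 dof=2 J2 → L=6 J1=2 J2=6
R@5,3 dof=1 J1 → L=6 J1=3 J2=6
PS@4,3 dof=2 J2 → L=6 J1=3 J2=7
R@0,5 dof=1 J1 → L=6 J1=4 J2=7
M=3(L−1)−2J1−J2=3·5−2·4−7=0

M = 0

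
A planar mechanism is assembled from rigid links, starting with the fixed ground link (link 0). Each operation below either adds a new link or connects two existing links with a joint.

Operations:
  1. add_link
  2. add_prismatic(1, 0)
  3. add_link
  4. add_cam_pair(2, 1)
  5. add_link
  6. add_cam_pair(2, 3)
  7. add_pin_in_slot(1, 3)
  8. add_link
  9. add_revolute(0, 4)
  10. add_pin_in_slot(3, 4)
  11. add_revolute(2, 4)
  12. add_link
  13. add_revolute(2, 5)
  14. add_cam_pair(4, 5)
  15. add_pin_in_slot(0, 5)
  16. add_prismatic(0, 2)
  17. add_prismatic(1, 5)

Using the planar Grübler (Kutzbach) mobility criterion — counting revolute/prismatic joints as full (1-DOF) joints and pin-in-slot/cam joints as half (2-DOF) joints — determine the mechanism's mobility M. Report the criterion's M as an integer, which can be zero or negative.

L=1 J1=0 J2=0
add link → L=2 J1=0 J2=0
P@1,0 dof=1 J1 → L=2 J1=1 J2=0
add link → L=3 J1=1 J2=0
C@2,1 dof=2 J2 → L=3 J1=1 J2=1
add link → L=4 J1=1 J2=1
C@2,3 dof=2 J2 → L=4 J1=1 J2=2
PS@1,3 dof=2 J2 → L=4 J1=1 J2=3
add link → L=5 J1=1 J2=3
R@0,4 dof=1 J1 → L=5 J1=2 J2=3
PS@3,4 dof=2 J2 → L=5 J1=2 J2=4
R@2,4 dof=1 J1 → L=5 J1=3 J2=4
add link → L=6 J1=3 J2=4
R@2,5 dof=1 J1 → L=6 J1=4 J2=4
C@4,5 dof=2 J2 → L=6 J1=4 J2=5
PS@0,5 dof=2 J2 → L=6 J1=4 J2=6
P@0,2 dof=1 J1 → L=6 J1=5 J2=6
P@1,5 dof=1 J1 → L=6 J1=6 J2=6
M=3(L−1)−2J1−J2=3·5−2·6−6=-3

M = -3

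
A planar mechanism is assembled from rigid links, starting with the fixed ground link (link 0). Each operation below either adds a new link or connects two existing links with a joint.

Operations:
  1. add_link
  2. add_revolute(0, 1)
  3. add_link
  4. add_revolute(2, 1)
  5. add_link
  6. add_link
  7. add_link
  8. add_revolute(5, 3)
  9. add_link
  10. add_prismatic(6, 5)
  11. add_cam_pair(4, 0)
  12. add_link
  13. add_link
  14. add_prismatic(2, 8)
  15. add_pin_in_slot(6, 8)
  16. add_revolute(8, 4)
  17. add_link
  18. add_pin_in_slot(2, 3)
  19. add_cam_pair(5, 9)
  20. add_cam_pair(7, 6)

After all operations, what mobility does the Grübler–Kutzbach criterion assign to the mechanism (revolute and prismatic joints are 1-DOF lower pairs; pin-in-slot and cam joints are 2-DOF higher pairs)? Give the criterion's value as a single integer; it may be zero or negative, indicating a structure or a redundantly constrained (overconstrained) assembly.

M = 10

L=1 J1=0 J2=0
add link → L=2 J1=0 J2=0
R@0,1 dof=1 J1 → L=2 J1=1 J2=0
add link → L=3 J1=1 J2=0
R@2,1 dof=1 J1 → L=3 J1=2 J2=0
add link → L=4 J1=2 J2=0
add link → L=5 J1=2 J2=0
add link → L=6 J1=2 J2=0
R@5,3 dof=1 J1 → L=6 J1=3 J2=0
add link → L=7 J1=3 J2=0
P@6,5 dof=1 J1 → L=7 J1=4 J2=0
C@4,0 dof=2 J2 → L=7 J1=4 J2=1
add link → L=8 J1=4 J2=1
add link → L=9 J1=4 J2=1
P@2,8 dof=1 J1 → L=9 J1=5 J2=1
PS@6,8 dof=2 J2 → L=9 J1=5 J2=2
R@8,4 dof=1 J1 → L=9 J1=6 J2=2
add link → L=10 J1=6 J2=2
PS@2,3 dof=2 J2 → L=10 J1=6 J2=3
C@5,9 dof=2 J2 → L=10 J1=6 J2=4
C@7,6 dof=2 J2 → L=10 J1=6 J2=5
M=3(L−1)−2J1−J2=3·9−2·6−5=10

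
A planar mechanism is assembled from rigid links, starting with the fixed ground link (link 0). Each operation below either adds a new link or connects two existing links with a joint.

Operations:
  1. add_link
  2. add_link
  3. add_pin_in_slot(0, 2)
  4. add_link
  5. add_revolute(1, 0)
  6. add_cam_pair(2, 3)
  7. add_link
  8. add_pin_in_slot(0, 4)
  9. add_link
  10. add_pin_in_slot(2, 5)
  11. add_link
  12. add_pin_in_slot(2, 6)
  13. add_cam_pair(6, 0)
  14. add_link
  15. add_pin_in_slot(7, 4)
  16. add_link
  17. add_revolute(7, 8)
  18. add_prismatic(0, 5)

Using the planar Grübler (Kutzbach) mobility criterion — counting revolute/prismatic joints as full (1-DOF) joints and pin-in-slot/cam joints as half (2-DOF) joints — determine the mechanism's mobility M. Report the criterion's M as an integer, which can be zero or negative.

link 0 = ground. State L|J1|J2 = 1|0|0
+link1  2|0|0
+link2  3|0|0
PS(0,2) f=2→J2  3|0|1
+link3  4|0|1
R(1,0) f=1→J1  4|1|1
C(2,3) f=2→J2  4|1|2
+link4  5|1|2
PS(0,4) f=2→J2  5|1|3
+link5  6|1|3
PS(2,5) f=2→J2  6|1|4
+link6  7|1|4
PS(2,6) f=2→J2  7|1|5
C(6,0) f=2→J2  7|1|6
+link7  8|1|6
PS(7,4) f=2→J2  8|1|7
+link8  9|1|7
R(7,8) f=1→J1  9|2|7
P(0,5) f=1→J1  9|3|7
M = 3(9−1)−2·3−7 = 24−6−7 = 11

M = 11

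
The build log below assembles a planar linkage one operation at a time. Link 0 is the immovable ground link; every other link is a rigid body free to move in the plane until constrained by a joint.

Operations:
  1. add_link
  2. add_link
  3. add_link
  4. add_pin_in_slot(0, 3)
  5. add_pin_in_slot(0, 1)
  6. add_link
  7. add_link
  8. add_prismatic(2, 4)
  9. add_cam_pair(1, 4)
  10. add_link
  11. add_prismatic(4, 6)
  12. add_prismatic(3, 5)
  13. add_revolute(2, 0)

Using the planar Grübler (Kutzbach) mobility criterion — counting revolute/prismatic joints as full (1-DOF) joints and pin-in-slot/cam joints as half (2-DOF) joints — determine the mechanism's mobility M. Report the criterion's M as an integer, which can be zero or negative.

M = 7

link 0 = ground. State L|J1|J2 = 1|0|0
+link1  2|0|0
+link2  3|0|0
+link3  4|0|0
PS(0,3) f=2→J2  4|0|1
PS(0,1) f=2→J2  4|0|2
+link4  5|0|2
+link5  6|0|2
P(2,4) f=1→J1  6|1|2
C(1,4) f=2→J2  6|1|3
+link6  7|1|3
P(4,6) f=1→J1  7|2|3
P(3,5) f=1→J1  7|3|3
R(2,0) f=1→J1  7|4|3
M = 3(7−1)−2·4−3 = 18−8−3 = 7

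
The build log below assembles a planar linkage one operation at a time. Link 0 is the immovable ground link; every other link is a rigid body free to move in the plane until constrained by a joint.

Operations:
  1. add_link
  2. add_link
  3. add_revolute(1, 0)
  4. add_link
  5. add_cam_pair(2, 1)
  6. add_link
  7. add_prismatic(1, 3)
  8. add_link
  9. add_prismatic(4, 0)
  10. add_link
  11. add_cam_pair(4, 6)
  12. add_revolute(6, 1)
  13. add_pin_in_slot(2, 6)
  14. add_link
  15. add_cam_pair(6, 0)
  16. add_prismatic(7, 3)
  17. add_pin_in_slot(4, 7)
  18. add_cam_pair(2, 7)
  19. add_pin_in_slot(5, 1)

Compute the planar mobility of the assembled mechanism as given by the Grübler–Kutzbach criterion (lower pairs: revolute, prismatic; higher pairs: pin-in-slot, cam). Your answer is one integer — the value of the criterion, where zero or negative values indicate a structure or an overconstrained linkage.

M = 4

ground; <1,0,0>
#1 <2,0,0>
#2 <3,0,0>
R:1↔0 J1 <3,1,0>
#3 <4,1,0>
C:2↔1 J2 <4,1,1>
#4 <5,1,1>
P:1↔3 J1 <5,2,1>
#5 <6,2,1>
P:4↔0 J1 <6,3,1>
#6 <7,3,1>
C:4↔6 J2 <7,3,2>
R:6↔1 J1 <7,4,2>
PS:2↔6 J2 <7,4,3>
#7 <8,4,3>
C:6↔0 J2 <8,4,4>
P:7↔3 J1 <8,5,4>
PS:4↔7 J2 <8,5,5>
C:2↔7 J2 <8,5,6>
PS:5↔1 J2 <8,5,7>
3×7 − 2×5 − 1×7 = 4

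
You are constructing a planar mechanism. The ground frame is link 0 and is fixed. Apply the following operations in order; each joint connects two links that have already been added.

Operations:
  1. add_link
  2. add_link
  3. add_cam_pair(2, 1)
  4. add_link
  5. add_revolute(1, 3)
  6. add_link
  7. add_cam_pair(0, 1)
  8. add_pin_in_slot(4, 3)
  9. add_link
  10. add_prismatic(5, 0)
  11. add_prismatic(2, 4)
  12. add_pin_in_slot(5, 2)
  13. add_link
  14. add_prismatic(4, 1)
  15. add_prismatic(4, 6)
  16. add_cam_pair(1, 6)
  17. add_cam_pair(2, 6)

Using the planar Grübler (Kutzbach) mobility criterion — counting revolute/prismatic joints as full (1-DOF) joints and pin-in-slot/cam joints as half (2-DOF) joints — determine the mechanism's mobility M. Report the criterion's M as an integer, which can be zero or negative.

link 0 = ground. State L|J1|J2 = 1|0|0
+link1  2|0|0
+link2  3|0|0
C(2,1) f=2→J2  3|0|1
+link3  4|0|1
R(1,3) f=1→J1  4|1|1
+link4  5|1|1
C(0,1) f=2→J2  5|1|2
PS(4,3) f=2→J2  5|1|3
+link5  6|1|3
P(5,0) f=1→J1  6|2|3
P(2,4) f=1→J1  6|3|3
PS(5,2) f=2→J2  6|3|4
+link6  7|3|4
P(4,1) f=1→J1  7|4|4
P(4,6) f=1→J1  7|5|4
C(1,6) f=2→J2  7|5|5
C(2,6) f=2→J2  7|5|6
M = 3(7−1)−2·5−6 = 18−10−6 = 2

M = 2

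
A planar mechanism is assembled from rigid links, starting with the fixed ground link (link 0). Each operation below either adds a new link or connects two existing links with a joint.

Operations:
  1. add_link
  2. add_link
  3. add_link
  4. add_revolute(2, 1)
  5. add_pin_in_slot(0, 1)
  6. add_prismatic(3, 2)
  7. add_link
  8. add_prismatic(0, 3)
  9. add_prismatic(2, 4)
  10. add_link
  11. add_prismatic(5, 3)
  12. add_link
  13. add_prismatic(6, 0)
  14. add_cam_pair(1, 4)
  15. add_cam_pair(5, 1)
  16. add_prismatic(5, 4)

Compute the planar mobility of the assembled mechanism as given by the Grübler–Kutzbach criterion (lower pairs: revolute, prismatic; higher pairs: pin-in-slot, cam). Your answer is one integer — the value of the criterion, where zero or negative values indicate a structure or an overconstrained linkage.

(L,J1,J2)=(1,0,0); link0 fixed
link1: (2,0,0)
link2: (3,0,0)
link3: (4,0,0)
R 2-1 [J1]: (4,1,0)
PS 0-1 [J2]: (4,1,1)
P 3-2 [J1]: (4,2,1)
link4: (5,2,1)
P 0-3 [J1]: (5,3,1)
P 2-4 [J1]: (5,4,1)
link5: (6,4,1)
P 5-3 [J1]: (6,5,1)
link6: (7,5,1)
P 6-0 [J1]: (7,6,1)
C 1-4 [J2]: (7,6,2)
C 5-1 [J2]: (7,6,3)
P 5-4 [J1]: (7,7,3)
Grübler: 3·6 − 2·7 − 3 = 1

M = 1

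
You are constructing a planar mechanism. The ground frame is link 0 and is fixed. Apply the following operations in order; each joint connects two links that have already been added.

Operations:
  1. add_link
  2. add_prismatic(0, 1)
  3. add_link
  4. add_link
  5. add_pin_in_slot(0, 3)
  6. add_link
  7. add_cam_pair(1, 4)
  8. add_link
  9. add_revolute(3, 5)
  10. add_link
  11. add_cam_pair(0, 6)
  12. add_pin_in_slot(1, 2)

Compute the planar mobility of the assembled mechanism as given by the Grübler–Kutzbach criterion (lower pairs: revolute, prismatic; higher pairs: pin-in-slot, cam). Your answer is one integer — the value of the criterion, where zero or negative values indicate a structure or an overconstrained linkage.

M = 10

link 0 = ground. State L|J1|J2 = 1|0|0
+link1  2|0|0
P(0,1) f=1→J1  2|1|0
+link2  3|1|0
+link3  4|1|0
PS(0,3) f=2→J2  4|1|1
+link4  5|1|1
C(1,4) f=2→J2  5|1|2
+link5  6|1|2
R(3,5) f=1→J1  6|2|2
+link6  7|2|2
C(0,6) f=2→J2  7|2|3
PS(1,2) f=2→J2  7|2|4
M = 3(7−1)−2·2−4 = 18−4−4 = 10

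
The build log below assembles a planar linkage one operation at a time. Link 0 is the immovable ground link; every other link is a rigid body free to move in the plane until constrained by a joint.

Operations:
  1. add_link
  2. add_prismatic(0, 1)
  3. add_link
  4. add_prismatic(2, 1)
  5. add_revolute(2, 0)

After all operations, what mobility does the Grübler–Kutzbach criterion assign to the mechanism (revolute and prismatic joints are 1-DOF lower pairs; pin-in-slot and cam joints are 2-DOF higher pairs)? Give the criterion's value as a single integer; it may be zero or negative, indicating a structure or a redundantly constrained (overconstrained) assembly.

[1;0;0] (link 0 is ground)
L+ [2;0;0]
P(0,1)∈J1 [2;1;0]
L+ [3;1;0]
P(2,1)∈J1 [3;2;0]
R(2,0)∈J1 [3;3;0]
mobility = 6 − 6 − 0 = 0

M = 0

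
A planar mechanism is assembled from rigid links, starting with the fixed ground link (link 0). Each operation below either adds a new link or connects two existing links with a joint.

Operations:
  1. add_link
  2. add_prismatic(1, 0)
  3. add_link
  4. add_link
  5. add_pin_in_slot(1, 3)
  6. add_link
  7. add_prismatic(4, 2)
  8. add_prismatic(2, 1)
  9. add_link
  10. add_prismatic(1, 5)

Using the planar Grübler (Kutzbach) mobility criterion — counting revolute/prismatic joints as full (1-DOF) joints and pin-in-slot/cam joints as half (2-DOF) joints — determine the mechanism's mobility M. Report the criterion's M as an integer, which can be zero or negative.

link 0 = ground. State L|J1|J2 = 1|0|0
+link1  2|0|0
P(1,0) f=1→J1  2|1|0
+link2  3|1|0
+link3  4|1|0
PS(1,3) f=2→J2  4|1|1
+link4  5|1|1
P(4,2) f=1→J1  5|2|1
P(2,1) f=1→J1  5|3|1
+link5  6|3|1
P(1,5) f=1→J1  6|4|1
M = 3(6−1)−2·4−1 = 15−8−1 = 6

M = 6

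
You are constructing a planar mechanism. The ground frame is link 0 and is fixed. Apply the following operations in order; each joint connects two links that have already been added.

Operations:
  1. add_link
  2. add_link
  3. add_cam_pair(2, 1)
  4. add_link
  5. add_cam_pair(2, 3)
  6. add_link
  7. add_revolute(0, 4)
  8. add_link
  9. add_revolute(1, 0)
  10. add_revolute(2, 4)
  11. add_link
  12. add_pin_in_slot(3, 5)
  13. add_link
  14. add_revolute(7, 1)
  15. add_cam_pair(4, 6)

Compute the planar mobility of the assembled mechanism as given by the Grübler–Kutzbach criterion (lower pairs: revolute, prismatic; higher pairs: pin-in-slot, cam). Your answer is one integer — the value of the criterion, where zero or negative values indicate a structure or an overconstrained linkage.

M = 9

ground; <1,0,0>
#1 <2,0,0>
#2 <3,0,0>
C:2↔1 J2 <3,0,1>
#3 <4,0,1>
C:2↔3 J2 <4,0,2>
#4 <5,0,2>
R:0↔4 J1 <5,1,2>
#5 <6,1,2>
R:1↔0 J1 <6,2,2>
R:2↔4 J1 <6,3,2>
#6 <7,3,2>
PS:3↔5 J2 <7,3,3>
#7 <8,3,3>
R:7↔1 J1 <8,4,3>
C:4↔6 J2 <8,4,4>
3×7 − 2×4 − 1×4 = 9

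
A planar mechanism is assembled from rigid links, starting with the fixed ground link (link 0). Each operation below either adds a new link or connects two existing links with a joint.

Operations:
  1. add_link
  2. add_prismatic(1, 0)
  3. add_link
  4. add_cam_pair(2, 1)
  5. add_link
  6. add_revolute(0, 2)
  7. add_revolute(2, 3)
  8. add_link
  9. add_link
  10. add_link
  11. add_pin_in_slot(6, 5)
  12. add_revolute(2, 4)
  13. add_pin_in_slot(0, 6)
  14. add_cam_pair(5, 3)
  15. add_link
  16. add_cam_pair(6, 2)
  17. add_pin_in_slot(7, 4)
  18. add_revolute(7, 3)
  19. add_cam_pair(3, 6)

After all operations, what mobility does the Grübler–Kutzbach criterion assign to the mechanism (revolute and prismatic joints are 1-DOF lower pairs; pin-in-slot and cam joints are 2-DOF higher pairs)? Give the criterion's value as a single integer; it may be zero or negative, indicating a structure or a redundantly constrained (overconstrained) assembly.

M = 4

[1;0;0] (link 0 is ground)
L+ [2;0;0]
P(1,0)∈J1 [2;1;0]
L+ [3;1;0]
C(2,1)∈J2 [3;1;1]
L+ [4;1;1]
R(0,2)∈J1 [4;2;1]
R(2,3)∈J1 [4;3;1]
L+ [5;3;1]
L+ [6;3;1]
L+ [7;3;1]
PS(6,5)∈J2 [7;3;2]
R(2,4)∈J1 [7;4;2]
PS(0,6)∈J2 [7;4;3]
C(5,3)∈J2 [7;4;4]
L+ [8;4;4]
C(6,2)∈J2 [8;4;5]
PS(7,4)∈J2 [8;4;6]
R(7,3)∈J1 [8;5;6]
C(3,6)∈J2 [8;5;7]
mobility = 21 − 10 − 7 = 4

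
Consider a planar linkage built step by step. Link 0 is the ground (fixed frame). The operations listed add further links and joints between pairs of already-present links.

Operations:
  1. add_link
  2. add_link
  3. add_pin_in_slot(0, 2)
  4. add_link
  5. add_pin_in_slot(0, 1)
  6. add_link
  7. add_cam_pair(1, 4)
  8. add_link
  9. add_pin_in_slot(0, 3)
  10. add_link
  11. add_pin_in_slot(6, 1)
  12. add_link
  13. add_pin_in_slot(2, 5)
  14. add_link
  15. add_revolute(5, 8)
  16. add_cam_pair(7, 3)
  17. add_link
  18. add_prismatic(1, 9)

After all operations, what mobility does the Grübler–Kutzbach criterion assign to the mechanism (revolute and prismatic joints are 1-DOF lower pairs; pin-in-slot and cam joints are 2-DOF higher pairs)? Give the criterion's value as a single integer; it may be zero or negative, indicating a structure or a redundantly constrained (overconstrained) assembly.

(L,J1,J2)=(1,0,0); link0 fixed
link1: (2,0,0)
link2: (3,0,0)
PS 0-2 [J2]: (3,0,1)
link3: (4,0,1)
PS 0-1 [J2]: (4,0,2)
link4: (5,0,2)
C 1-4 [J2]: (5,0,3)
link5: (6,0,3)
PS 0-3 [J2]: (6,0,4)
link6: (7,0,4)
PS 6-1 [J2]: (7,0,5)
link7: (8,0,5)
PS 2-5 [J2]: (8,0,6)
link8: (9,0,6)
R 5-8 [J1]: (9,1,6)
C 7-3 [J2]: (9,1,7)
link9: (10,1,7)
P 1-9 [J1]: (10,2,7)
Grübler: 3·9 − 2·2 − 7 = 16

M = 16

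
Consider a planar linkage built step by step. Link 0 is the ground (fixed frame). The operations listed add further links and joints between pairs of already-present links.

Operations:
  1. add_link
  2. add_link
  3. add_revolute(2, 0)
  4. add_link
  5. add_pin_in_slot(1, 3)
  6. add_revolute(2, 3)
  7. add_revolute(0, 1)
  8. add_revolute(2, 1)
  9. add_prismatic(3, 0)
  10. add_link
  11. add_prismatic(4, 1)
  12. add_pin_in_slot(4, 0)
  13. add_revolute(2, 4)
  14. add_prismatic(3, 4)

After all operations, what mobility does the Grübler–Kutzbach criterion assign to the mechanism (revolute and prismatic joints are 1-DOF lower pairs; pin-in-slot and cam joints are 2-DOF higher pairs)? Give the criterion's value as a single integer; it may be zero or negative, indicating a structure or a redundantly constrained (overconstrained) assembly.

M = -6

[1;0;0] (link 0 is ground)
L+ [2;0;0]
L+ [3;0;0]
R(2,0)∈J1 [3;1;0]
L+ [4;1;0]
PS(1,3)∈J2 [4;1;1]
R(2,3)∈J1 [4;2;1]
R(0,1)∈J1 [4;3;1]
R(2,1)∈J1 [4;4;1]
P(3,0)∈J1 [4;5;1]
L+ [5;5;1]
P(4,1)∈J1 [5;6;1]
PS(4,0)∈J2 [5;6;2]
R(2,4)∈J1 [5;7;2]
P(3,4)∈J1 [5;8;2]
mobility = 12 − 16 − 2 = -6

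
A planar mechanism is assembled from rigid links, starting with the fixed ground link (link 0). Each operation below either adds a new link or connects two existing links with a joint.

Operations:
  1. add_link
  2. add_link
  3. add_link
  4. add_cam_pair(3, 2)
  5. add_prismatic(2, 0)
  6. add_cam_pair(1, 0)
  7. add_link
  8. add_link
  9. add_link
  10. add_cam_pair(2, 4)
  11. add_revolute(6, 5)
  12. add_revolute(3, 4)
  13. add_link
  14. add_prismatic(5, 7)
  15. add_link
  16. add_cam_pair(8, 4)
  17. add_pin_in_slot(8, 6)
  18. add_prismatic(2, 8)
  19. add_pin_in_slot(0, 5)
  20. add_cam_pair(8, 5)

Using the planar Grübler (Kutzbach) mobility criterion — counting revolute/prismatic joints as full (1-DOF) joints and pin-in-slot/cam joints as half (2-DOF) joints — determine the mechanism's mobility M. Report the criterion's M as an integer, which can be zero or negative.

[1;0;0] (link 0 is ground)
L+ [2;0;0]
L+ [3;0;0]
L+ [4;0;0]
C(3,2)∈J2 [4;0;1]
P(2,0)∈J1 [4;1;1]
C(1,0)∈J2 [4;1;2]
L+ [5;1;2]
L+ [6;1;2]
L+ [7;1;2]
C(2,4)∈J2 [7;1;3]
R(6,5)∈J1 [7;2;3]
R(3,4)∈J1 [7;3;3]
L+ [8;3;3]
P(5,7)∈J1 [8;4;3]
L+ [9;4;3]
C(8,4)∈J2 [9;4;4]
PS(8,6)∈J2 [9;4;5]
P(2,8)∈J1 [9;5;5]
PS(0,5)∈J2 [9;5;6]
C(8,5)∈J2 [9;5;7]
mobility = 24 − 10 − 7 = 7

M = 7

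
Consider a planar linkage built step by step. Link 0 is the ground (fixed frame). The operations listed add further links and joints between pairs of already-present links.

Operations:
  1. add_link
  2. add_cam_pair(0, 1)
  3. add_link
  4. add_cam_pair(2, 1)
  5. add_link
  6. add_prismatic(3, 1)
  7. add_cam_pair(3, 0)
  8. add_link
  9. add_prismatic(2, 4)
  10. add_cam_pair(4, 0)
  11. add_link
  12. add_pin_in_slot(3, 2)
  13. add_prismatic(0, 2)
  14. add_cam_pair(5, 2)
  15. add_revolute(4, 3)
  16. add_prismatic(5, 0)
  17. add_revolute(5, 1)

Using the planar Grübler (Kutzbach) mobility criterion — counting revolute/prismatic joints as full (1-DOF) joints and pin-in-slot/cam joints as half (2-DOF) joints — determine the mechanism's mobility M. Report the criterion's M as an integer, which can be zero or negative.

M = -3

ground; <1,0,0>
#1 <2,0,0>
C:0↔1 J2 <2,0,1>
#2 <3,0,1>
C:2↔1 J2 <3,0,2>
#3 <4,0,2>
P:3↔1 J1 <4,1,2>
C:3↔0 J2 <4,1,3>
#4 <5,1,3>
P:2↔4 J1 <5,2,3>
C:4↔0 J2 <5,2,4>
#5 <6,2,4>
PS:3↔2 J2 <6,2,5>
P:0↔2 J1 <6,3,5>
C:5↔2 J2 <6,3,6>
R:4↔3 J1 <6,4,6>
P:5↔0 J1 <6,5,6>
R:5↔1 J1 <6,6,6>
3×5 − 2×6 − 1×6 = -3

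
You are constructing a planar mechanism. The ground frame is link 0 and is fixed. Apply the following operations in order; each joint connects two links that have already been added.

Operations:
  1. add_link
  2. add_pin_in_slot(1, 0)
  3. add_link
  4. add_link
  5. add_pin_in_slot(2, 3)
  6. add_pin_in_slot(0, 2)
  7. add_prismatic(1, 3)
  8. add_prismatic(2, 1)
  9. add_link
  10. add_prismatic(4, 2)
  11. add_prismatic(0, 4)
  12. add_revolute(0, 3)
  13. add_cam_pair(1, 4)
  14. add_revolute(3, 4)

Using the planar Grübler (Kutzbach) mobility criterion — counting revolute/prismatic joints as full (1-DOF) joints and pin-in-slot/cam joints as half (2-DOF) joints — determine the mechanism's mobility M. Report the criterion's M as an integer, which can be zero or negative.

M = -4

L=1 J1=0 J2=0
add link → L=2 J1=0 J2=0
PS@1,0 dof=2 J2 → L=2 J1=0 J2=1
add link → L=3 J1=0 J2=1
add link → L=4 J1=0 J2=1
PS@2,3 dof=2 J2 → L=4 J1=0 J2=2
PS@0,2 dof=2 J2 → L=4 J1=0 J2=3
P@1,3 dof=1 J1 → L=4 J1=1 J2=3
P@2,1 dof=1 J1 → L=4 J1=2 J2=3
add link → L=5 J1=2 J2=3
P@4,2 dof=1 J1 → L=5 J1=3 J2=3
P@0,4 dof=1 J1 → L=5 J1=4 J2=3
R@0,3 dof=1 J1 → L=5 J1=5 J2=3
C@1,4 dof=2 J2 → L=5 J1=5 J2=4
R@3,4 dof=1 J1 → L=5 J1=6 J2=4
M=3(L−1)−2J1−J2=3·4−2·6−4=-4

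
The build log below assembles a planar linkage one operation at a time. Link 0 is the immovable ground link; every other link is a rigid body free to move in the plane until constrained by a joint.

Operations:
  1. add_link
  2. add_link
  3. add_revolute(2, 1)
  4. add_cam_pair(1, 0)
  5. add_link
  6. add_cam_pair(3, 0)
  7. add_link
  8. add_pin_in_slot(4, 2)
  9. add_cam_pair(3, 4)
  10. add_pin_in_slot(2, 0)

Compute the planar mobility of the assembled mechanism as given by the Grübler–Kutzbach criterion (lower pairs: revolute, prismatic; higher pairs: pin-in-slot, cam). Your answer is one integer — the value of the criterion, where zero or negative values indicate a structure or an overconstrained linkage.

M = 5

ground; <1,0,0>
#1 <2,0,0>
#2 <3,0,0>
R:2↔1 J1 <3,1,0>
C:1↔0 J2 <3,1,1>
#3 <4,1,1>
C:3↔0 J2 <4,1,2>
#4 <5,1,2>
PS:4↔2 J2 <5,1,3>
C:3↔4 J2 <5,1,4>
PS:2↔0 J2 <5,1,5>
3×4 − 2×1 − 1×5 = 5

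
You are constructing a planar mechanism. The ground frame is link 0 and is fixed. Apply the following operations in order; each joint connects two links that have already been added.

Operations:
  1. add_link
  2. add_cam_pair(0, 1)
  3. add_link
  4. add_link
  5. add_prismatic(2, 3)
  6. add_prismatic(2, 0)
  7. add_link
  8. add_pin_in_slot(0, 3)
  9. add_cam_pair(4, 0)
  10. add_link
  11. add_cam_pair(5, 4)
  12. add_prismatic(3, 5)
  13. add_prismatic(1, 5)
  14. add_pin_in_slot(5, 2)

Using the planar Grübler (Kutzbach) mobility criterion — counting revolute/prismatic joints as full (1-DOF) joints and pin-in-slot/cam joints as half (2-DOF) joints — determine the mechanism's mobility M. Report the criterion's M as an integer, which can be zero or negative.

L=1 J1=0 J2=0
add link → L=2 J1=0 J2=0
C@0,1 dof=2 J2 → L=2 J1=0 J2=1
add link → L=3 J1=0 J2=1
add link → L=4 J1=0 J2=1
P@2,3 dof=1 J1 → L=4 J1=1 J2=1
P@2,0 dof=1 J1 → L=4 J1=2 J2=1
add link → L=5 J1=2 J2=1
PS@0,3 dof=2 J2 → L=5 J1=2 J2=2
C@4,0 dof=2 J2 → L=5 J1=2 J2=3
add link → L=6 J1=2 J2=3
C@5,4 dof=2 J2 → L=6 J1=2 J2=4
P@3,5 dof=1 J1 → L=6 J1=3 J2=4
P@1,5 dof=1 J1 → L=6 J1=4 J2=4
PS@5,2 dof=2 J2 → L=6 J1=4 J2=5
M=3(L−1)−2J1−J2=3·5−2·4−5=2

M = 2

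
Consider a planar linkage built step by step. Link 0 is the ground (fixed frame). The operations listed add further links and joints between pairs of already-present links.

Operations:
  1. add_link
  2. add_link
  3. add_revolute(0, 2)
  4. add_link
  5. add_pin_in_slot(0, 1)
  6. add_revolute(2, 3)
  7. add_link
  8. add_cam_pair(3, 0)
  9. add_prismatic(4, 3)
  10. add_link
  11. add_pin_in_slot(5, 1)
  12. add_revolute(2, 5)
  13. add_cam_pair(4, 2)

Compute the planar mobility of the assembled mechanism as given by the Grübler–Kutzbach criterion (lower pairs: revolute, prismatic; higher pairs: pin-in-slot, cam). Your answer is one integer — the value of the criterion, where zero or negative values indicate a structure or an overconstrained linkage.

ground; <1,0,0>
#1 <2,0,0>
#2 <3,0,0>
R:0↔2 J1 <3,1,0>
#3 <4,1,0>
PS:0↔1 J2 <4,1,1>
R:2↔3 J1 <4,2,1>
#4 <5,2,1>
C:3↔0 J2 <5,2,2>
P:4↔3 J1 <5,3,2>
#5 <6,3,2>
PS:5↔1 J2 <6,3,3>
R:2↔5 J1 <6,4,3>
C:4↔2 J2 <6,4,4>
3×5 − 2×4 − 1×4 = 3

M = 3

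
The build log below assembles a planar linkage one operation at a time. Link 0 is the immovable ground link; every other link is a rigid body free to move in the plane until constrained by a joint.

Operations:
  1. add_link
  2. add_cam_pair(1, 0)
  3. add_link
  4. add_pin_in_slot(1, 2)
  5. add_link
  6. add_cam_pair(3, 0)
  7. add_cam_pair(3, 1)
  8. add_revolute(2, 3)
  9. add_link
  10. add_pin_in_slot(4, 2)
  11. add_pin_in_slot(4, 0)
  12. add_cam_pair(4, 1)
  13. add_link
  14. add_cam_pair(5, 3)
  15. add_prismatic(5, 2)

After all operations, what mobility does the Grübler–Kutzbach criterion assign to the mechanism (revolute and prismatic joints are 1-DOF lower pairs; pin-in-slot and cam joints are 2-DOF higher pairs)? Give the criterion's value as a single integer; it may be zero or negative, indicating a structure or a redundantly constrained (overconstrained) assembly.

M = 3

ground; <1,0,0>
#1 <2,0,0>
C:1↔0 J2 <2,0,1>
#2 <3,0,1>
PS:1↔2 J2 <3,0,2>
#3 <4,0,2>
C:3↔0 J2 <4,0,3>
C:3↔1 J2 <4,0,4>
R:2↔3 J1 <4,1,4>
#4 <5,1,4>
PS:4↔2 J2 <5,1,5>
PS:4↔0 J2 <5,1,6>
C:4↔1 J2 <5,1,7>
#5 <6,1,7>
C:5↔3 J2 <6,1,8>
P:5↔2 J1 <6,2,8>
3×5 − 2×2 − 1×8 = 3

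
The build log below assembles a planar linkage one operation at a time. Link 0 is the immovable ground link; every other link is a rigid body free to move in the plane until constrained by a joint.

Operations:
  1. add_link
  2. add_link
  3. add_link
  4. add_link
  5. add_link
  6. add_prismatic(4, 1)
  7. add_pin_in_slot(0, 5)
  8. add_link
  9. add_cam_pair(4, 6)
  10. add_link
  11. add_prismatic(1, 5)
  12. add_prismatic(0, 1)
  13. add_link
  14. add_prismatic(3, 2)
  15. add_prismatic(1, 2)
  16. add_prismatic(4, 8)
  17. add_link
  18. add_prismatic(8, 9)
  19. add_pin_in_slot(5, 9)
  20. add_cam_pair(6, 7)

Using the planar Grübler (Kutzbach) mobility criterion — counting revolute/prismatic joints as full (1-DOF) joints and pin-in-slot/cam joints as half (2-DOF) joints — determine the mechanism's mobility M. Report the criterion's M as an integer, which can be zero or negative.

link 0 = ground. State L|J1|J2 = 1|0|0
+link1  2|0|0
+link2  3|0|0
+link3  4|0|0
+link4  5|0|0
+link5  6|0|0
P(4,1) f=1→J1  6|1|0
PS(0,5) f=2→J2  6|1|1
+link6  7|1|1
C(4,6) f=2→J2  7|1|2
+link7  8|1|2
P(1,5) f=1→J1  8|2|2
P(0,1) f=1→J1  8|3|2
+link8  9|3|2
P(3,2) f=1→J1  9|4|2
P(1,2) f=1→J1  9|5|2
P(4,8) f=1→J1  9|6|2
+link9  10|6|2
P(8,9) f=1→J1  10|7|2
PS(5,9) f=2→J2  10|7|3
C(6,7) f=2→J2  10|7|4
M = 3(10−1)−2·7−4 = 27−14−4 = 9

M = 9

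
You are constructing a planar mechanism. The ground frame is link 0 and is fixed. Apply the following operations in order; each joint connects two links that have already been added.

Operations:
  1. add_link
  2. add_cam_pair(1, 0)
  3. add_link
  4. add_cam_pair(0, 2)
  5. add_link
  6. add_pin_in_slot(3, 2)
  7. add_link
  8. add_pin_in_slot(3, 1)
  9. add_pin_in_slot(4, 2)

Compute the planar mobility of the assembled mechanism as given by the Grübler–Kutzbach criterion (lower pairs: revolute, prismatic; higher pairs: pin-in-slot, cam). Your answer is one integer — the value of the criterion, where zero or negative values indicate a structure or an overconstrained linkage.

(L,J1,J2)=(1,0,0); link0 fixed
link1: (2,0,0)
C 1-0 [J2]: (2,0,1)
link2: (3,0,1)
C 0-2 [J2]: (3,0,2)
link3: (4,0,2)
PS 3-2 [J2]: (4,0,3)
link4: (5,0,3)
PS 3-1 [J2]: (5,0,4)
PS 4-2 [J2]: (5,0,5)
Grübler: 3·4 − 2·0 − 5 = 7

M = 7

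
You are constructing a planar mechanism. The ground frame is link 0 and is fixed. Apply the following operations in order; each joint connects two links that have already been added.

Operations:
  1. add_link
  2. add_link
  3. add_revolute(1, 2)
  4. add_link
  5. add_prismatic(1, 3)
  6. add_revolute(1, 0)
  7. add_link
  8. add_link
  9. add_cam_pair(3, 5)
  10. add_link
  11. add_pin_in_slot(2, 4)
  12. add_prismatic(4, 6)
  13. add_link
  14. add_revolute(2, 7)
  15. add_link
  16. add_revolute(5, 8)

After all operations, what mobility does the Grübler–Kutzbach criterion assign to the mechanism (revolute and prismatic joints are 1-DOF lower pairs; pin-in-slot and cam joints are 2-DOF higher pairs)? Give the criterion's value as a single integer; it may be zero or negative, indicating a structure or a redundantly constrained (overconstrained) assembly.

link 0 = ground. State L|J1|J2 = 1|0|0
+link1  2|0|0
+link2  3|0|0
R(1,2) f=1→J1  3|1|0
+link3  4|1|0
P(1,3) f=1→J1  4|2|0
R(1,0) f=1→J1  4|3|0
+link4  5|3|0
+link5  6|3|0
C(3,5) f=2→J2  6|3|1
+link6  7|3|1
PS(2,4) f=2→J2  7|3|2
P(4,6) f=1→J1  7|4|2
+link7  8|4|2
R(2,7) f=1→J1  8|5|2
+link8  9|5|2
R(5,8) f=1→J1  9|6|2
M = 3(9−1)−2·6−2 = 24−12−2 = 10

M = 10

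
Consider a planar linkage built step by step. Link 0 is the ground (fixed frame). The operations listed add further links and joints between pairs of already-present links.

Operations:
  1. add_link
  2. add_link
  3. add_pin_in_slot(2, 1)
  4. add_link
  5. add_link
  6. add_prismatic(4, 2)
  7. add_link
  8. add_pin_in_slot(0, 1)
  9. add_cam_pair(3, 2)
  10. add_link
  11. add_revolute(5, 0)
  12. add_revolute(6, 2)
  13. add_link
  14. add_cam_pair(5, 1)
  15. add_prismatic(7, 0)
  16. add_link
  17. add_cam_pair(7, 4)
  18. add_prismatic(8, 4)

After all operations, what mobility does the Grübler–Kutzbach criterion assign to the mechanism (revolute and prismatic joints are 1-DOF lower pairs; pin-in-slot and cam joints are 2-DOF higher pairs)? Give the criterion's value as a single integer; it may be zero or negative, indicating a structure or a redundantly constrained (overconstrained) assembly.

M = 9

[1;0;0] (link 0 is ground)
L+ [2;0;0]
L+ [3;0;0]
PS(2,1)∈J2 [3;0;1]
L+ [4;0;1]
L+ [5;0;1]
P(4,2)∈J1 [5;1;1]
L+ [6;1;1]
PS(0,1)∈J2 [6;1;2]
C(3,2)∈J2 [6;1;3]
L+ [7;1;3]
R(5,0)∈J1 [7;2;3]
R(6,2)∈J1 [7;3;3]
L+ [8;3;3]
C(5,1)∈J2 [8;3;4]
P(7,0)∈J1 [8;4;4]
L+ [9;4;4]
C(7,4)∈J2 [9;4;5]
P(8,4)∈J1 [9;5;5]
mobility = 24 − 10 − 5 = 9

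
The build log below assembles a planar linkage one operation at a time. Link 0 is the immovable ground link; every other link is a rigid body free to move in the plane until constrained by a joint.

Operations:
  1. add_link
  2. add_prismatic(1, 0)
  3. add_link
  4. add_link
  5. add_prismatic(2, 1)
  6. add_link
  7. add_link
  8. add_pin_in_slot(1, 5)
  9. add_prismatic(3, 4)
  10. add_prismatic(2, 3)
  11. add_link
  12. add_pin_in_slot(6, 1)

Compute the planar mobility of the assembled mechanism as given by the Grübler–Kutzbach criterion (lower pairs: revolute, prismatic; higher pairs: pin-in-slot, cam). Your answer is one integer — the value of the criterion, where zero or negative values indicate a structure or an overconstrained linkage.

M = 8

(L,J1,J2)=(1,0,0); link0 fixed
link1: (2,0,0)
P 1-0 [J1]: (2,1,0)
link2: (3,1,0)
link3: (4,1,0)
P 2-1 [J1]: (4,2,0)
link4: (5,2,0)
link5: (6,2,0)
PS 1-5 [J2]: (6,2,1)
P 3-4 [J1]: (6,3,1)
P 2-3 [J1]: (6,4,1)
link6: (7,4,1)
PS 6-1 [J2]: (7,4,2)
Grübler: 3·6 − 2·4 − 2 = 8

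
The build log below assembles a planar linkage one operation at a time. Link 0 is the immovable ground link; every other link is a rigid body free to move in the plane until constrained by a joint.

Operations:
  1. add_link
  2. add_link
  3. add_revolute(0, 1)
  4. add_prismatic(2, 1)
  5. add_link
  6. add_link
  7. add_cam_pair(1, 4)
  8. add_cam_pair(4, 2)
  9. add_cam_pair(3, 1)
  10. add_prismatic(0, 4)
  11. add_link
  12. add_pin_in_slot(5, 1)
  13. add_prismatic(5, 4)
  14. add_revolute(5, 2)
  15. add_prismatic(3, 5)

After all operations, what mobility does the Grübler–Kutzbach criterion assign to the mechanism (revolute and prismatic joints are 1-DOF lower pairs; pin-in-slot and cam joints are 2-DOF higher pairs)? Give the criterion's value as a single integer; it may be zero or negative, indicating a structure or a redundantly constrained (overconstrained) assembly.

[1;0;0] (link 0 is ground)
L+ [2;0;0]
L+ [3;0;0]
R(0,1)∈J1 [3;1;0]
P(2,1)∈J1 [3;2;0]
L+ [4;2;0]
L+ [5;2;0]
C(1,4)∈J2 [5;2;1]
C(4,2)∈J2 [5;2;2]
C(3,1)∈J2 [5;2;3]
P(0,4)∈J1 [5;3;3]
L+ [6;3;3]
PS(5,1)∈J2 [6;3;4]
P(5,4)∈J1 [6;4;4]
R(5,2)∈J1 [6;5;4]
P(3,5)∈J1 [6;6;4]
mobility = 15 − 12 − 4 = -1

M = -1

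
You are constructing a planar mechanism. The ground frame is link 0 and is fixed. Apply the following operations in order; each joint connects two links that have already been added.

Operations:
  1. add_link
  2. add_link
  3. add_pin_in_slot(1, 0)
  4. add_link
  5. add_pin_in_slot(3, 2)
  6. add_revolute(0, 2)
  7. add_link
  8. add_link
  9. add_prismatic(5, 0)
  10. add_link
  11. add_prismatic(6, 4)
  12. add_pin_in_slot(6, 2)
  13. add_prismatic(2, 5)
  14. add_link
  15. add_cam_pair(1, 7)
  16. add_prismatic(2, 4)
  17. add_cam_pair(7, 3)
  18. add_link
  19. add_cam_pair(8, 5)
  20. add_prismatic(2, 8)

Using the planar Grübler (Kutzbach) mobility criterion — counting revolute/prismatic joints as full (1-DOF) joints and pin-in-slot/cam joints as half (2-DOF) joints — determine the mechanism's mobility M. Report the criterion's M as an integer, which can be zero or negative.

M = 6

link 0 = ground. State L|J1|J2 = 1|0|0
+link1  2|0|0
+link2  3|0|0
PS(1,0) f=2→J2  3|0|1
+link3  4|0|1
PS(3,2) f=2→J2  4|0|2
R(0,2) f=1→J1  4|1|2
+link4  5|1|2
+link5  6|1|2
P(5,0) f=1→J1  6|2|2
+link6  7|2|2
P(6,4) f=1→J1  7|3|2
PS(6,2) f=2→J2  7|3|3
P(2,5) f=1→J1  7|4|3
+link7  8|4|3
C(1,7) f=2→J2  8|4|4
P(2,4) f=1→J1  8|5|4
C(7,3) f=2→J2  8|5|5
+link8  9|5|5
C(8,5) f=2→J2  9|5|6
P(2,8) f=1→J1  9|6|6
M = 3(9−1)−2·6−6 = 24−12−6 = 6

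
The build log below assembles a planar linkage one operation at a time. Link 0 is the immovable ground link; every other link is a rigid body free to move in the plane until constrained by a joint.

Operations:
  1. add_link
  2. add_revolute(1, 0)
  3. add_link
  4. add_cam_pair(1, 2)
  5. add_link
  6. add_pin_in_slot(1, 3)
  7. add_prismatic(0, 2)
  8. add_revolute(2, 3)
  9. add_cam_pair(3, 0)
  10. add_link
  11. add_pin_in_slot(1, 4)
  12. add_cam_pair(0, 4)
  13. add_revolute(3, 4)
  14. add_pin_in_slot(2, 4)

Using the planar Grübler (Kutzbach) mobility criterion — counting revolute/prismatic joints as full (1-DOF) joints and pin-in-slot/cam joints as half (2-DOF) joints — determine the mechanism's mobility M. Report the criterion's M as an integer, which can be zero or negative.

(L,J1,J2)=(1,0,0); link0 fixed
link1: (2,0,0)
R 1-0 [J1]: (2,1,0)
link2: (3,1,0)
C 1-2 [J2]: (3,1,1)
link3: (4,1,1)
PS 1-3 [J2]: (4,1,2)
P 0-2 [J1]: (4,2,2)
R 2-3 [J1]: (4,3,2)
C 3-0 [J2]: (4,3,3)
link4: (5,3,3)
PS 1-4 [J2]: (5,3,4)
C 0-4 [J2]: (5,3,5)
R 3-4 [J1]: (5,4,5)
PS 2-4 [J2]: (5,4,6)
Grübler: 3·4 − 2·4 − 6 = -2

M = -2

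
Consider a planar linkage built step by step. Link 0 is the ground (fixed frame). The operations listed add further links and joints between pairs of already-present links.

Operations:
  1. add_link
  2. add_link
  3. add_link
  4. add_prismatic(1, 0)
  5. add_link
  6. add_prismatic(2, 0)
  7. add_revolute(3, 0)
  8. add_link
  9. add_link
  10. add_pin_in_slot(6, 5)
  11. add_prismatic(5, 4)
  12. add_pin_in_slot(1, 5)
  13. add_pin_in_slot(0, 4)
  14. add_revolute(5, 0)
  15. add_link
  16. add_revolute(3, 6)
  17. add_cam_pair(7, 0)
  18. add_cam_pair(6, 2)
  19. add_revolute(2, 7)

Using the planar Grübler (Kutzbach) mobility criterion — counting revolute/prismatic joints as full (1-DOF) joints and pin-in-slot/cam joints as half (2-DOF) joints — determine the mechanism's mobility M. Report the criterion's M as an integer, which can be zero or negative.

L=1 J1=0 J2=0
add link → L=2 J1=0 J2=0
add link → L=3 J1=0 J2=0
add link → L=4 J1=0 J2=0
P@1,0 dof=1 J1 → L=4 J1=1 J2=0
add link → L=5 J1=1 J2=0
P@2,0 dof=1 J1 → L=5 J1=2 J2=0
R@3,0 dof=1 J1 → L=5 J1=3 J2=0
add link → L=6 J1=3 J2=0
add link → L=7 J1=3 J2=0
PS@6,5 dof=2 J2 → L=7 J1=3 J2=1
P@5,4 dof=1 J1 → L=7 J1=4 J2=1
PS@1,5 dof=2 J2 → L=7 J1=4 J2=2
PS@0,4 dof=2 J2 → L=7 J1=4 J2=3
R@5,0 dof=1 J1 → L=7 J1=5 J2=3
add link → L=8 J1=5 J2=3
R@3,6 dof=1 J1 → L=8 J1=6 J2=3
C@7,0 dof=2 J2 → L=8 J1=6 J2=4
C@6,2 dof=2 J2 → L=8 J1=6 J2=5
R@2,7 dof=1 J1 → L=8 J1=7 J2=5
M=3(L−1)−2J1−J2=3·7−2·7−5=2

M = 2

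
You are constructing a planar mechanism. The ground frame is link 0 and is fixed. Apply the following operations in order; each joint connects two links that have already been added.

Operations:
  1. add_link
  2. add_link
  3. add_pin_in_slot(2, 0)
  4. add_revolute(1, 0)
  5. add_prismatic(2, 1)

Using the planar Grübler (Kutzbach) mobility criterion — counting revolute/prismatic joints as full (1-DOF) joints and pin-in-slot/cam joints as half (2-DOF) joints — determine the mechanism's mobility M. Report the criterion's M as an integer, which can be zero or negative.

M = 1

[1;0;0] (link 0 is ground)
L+ [2;0;0]
L+ [3;0;0]
PS(2,0)∈J2 [3;0;1]
R(1,0)∈J1 [3;1;1]
P(2,1)∈J1 [3;2;1]
mobility = 6 − 4 − 1 = 1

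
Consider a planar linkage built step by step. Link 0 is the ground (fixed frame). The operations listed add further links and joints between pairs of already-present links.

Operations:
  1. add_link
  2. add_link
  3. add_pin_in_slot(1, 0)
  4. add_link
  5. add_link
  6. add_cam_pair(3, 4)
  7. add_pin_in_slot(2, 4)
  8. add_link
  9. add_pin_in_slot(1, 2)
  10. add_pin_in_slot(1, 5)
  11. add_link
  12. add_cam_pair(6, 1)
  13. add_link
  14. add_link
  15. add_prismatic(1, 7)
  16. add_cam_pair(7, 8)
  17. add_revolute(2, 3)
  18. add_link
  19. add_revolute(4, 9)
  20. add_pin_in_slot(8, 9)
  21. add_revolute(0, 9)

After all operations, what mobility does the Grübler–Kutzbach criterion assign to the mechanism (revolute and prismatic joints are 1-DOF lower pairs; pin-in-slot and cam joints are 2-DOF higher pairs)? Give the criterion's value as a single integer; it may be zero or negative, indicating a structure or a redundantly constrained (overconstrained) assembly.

M = 11

ground; <1,0,0>
#1 <2,0,0>
#2 <3,0,0>
PS:1↔0 J2 <3,0,1>
#3 <4,0,1>
#4 <5,0,1>
C:3↔4 J2 <5,0,2>
PS:2↔4 J2 <5,0,3>
#5 <6,0,3>
PS:1↔2 J2 <6,0,4>
PS:1↔5 J2 <6,0,5>
#6 <7,0,5>
C:6↔1 J2 <7,0,6>
#7 <8,0,6>
#8 <9,0,6>
P:1↔7 J1 <9,1,6>
C:7↔8 J2 <9,1,7>
R:2↔3 J1 <9,2,7>
#9 <10,2,7>
R:4↔9 J1 <10,3,7>
PS:8↔9 J2 <10,3,8>
R:0↔9 J1 <10,4,8>
3×9 − 2×4 − 1×8 = 11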